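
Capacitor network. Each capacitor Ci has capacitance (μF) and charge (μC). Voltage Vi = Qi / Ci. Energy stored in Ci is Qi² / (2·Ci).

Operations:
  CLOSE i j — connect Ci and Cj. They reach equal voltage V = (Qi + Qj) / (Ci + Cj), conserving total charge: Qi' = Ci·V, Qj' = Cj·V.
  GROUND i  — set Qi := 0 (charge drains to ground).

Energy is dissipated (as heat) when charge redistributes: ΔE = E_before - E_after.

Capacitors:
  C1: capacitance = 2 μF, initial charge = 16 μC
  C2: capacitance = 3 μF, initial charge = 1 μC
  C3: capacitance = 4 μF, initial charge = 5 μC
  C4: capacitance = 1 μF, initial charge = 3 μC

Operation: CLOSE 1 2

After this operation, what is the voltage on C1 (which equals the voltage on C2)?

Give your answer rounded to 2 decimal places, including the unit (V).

Initial: C1(2μF, Q=16μC, V=8.00V), C2(3μF, Q=1μC, V=0.33V), C3(4μF, Q=5μC, V=1.25V), C4(1μF, Q=3μC, V=3.00V)
Op 1: CLOSE 1-2: Q_total=17.00, C_total=5.00, V=3.40; Q1=6.80, Q2=10.20; dissipated=35.267

Answer: 3.40 V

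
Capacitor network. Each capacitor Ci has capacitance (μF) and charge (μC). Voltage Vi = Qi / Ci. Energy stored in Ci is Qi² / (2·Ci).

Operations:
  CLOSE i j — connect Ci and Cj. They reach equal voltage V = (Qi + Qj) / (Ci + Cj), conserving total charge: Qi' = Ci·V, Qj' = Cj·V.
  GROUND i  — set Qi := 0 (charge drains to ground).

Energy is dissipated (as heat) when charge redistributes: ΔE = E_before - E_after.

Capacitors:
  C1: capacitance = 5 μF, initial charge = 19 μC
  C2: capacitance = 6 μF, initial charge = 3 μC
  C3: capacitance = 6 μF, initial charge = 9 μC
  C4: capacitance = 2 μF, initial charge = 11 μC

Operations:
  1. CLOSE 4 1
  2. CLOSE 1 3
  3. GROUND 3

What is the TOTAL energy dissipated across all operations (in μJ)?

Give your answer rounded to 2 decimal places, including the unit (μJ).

Answer: 35.60 μJ

Derivation:
Initial: C1(5μF, Q=19μC, V=3.80V), C2(6μF, Q=3μC, V=0.50V), C3(6μF, Q=9μC, V=1.50V), C4(2μF, Q=11μC, V=5.50V)
Op 1: CLOSE 4-1: Q_total=30.00, C_total=7.00, V=4.29; Q4=8.57, Q1=21.43; dissipated=2.064
Op 2: CLOSE 1-3: Q_total=30.43, C_total=11.00, V=2.77; Q1=13.83, Q3=16.60; dissipated=10.582
Op 3: GROUND 3: Q3=0; energy lost=22.956
Total dissipated: 35.603 μJ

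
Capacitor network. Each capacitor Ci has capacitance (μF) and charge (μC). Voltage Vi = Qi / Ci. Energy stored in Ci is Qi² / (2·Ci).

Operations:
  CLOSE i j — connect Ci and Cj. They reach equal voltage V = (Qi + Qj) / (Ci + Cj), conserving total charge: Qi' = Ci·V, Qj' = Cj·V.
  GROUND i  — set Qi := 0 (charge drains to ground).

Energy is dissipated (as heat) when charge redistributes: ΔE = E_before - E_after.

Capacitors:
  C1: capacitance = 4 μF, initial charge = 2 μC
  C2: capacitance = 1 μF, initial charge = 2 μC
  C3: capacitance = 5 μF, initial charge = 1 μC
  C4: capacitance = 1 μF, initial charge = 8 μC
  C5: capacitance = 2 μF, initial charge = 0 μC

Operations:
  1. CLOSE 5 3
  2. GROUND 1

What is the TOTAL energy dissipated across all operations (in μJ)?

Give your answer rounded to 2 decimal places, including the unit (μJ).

Initial: C1(4μF, Q=2μC, V=0.50V), C2(1μF, Q=2μC, V=2.00V), C3(5μF, Q=1μC, V=0.20V), C4(1μF, Q=8μC, V=8.00V), C5(2μF, Q=0μC, V=0.00V)
Op 1: CLOSE 5-3: Q_total=1.00, C_total=7.00, V=0.14; Q5=0.29, Q3=0.71; dissipated=0.029
Op 2: GROUND 1: Q1=0; energy lost=0.500
Total dissipated: 0.529 μJ

Answer: 0.53 μJ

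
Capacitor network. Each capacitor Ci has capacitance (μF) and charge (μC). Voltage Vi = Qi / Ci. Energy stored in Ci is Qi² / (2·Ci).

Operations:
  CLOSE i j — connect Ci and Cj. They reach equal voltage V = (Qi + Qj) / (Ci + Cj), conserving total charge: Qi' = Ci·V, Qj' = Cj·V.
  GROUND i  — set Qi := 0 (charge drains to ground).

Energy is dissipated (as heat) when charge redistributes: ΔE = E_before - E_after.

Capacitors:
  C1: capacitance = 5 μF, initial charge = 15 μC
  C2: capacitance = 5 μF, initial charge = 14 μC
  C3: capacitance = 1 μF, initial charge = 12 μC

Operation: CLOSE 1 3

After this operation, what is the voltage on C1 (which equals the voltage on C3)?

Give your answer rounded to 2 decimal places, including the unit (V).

Initial: C1(5μF, Q=15μC, V=3.00V), C2(5μF, Q=14μC, V=2.80V), C3(1μF, Q=12μC, V=12.00V)
Op 1: CLOSE 1-3: Q_total=27.00, C_total=6.00, V=4.50; Q1=22.50, Q3=4.50; dissipated=33.750

Answer: 4.50 V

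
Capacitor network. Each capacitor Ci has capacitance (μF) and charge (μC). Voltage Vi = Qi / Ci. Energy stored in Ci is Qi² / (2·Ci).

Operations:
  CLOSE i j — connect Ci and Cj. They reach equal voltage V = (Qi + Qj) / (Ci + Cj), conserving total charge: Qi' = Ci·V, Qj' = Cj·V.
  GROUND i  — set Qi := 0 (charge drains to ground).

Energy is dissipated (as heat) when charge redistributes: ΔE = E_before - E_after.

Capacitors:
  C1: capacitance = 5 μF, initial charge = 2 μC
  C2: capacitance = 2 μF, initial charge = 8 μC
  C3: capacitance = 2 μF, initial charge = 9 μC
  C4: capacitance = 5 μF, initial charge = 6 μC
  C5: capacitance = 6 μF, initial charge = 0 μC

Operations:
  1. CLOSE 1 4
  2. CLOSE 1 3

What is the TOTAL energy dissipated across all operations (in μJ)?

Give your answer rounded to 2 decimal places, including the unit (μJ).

Initial: C1(5μF, Q=2μC, V=0.40V), C2(2μF, Q=8μC, V=4.00V), C3(2μF, Q=9μC, V=4.50V), C4(5μF, Q=6μC, V=1.20V), C5(6μF, Q=0μC, V=0.00V)
Op 1: CLOSE 1-4: Q_total=8.00, C_total=10.00, V=0.80; Q1=4.00, Q4=4.00; dissipated=0.800
Op 2: CLOSE 1-3: Q_total=13.00, C_total=7.00, V=1.86; Q1=9.29, Q3=3.71; dissipated=9.779
Total dissipated: 10.579 μJ

Answer: 10.58 μJ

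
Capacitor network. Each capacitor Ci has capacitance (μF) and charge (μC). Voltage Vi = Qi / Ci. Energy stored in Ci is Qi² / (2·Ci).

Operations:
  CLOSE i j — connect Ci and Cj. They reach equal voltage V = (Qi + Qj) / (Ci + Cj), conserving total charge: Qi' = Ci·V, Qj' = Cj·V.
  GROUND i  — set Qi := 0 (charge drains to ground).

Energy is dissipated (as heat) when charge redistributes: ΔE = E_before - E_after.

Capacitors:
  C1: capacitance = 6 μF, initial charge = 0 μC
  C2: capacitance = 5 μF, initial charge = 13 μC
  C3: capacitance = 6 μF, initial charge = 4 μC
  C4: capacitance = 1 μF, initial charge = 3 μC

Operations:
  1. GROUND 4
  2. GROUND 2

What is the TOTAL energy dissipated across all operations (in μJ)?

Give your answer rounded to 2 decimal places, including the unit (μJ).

Initial: C1(6μF, Q=0μC, V=0.00V), C2(5μF, Q=13μC, V=2.60V), C3(6μF, Q=4μC, V=0.67V), C4(1μF, Q=3μC, V=3.00V)
Op 1: GROUND 4: Q4=0; energy lost=4.500
Op 2: GROUND 2: Q2=0; energy lost=16.900
Total dissipated: 21.400 μJ

Answer: 21.40 μJ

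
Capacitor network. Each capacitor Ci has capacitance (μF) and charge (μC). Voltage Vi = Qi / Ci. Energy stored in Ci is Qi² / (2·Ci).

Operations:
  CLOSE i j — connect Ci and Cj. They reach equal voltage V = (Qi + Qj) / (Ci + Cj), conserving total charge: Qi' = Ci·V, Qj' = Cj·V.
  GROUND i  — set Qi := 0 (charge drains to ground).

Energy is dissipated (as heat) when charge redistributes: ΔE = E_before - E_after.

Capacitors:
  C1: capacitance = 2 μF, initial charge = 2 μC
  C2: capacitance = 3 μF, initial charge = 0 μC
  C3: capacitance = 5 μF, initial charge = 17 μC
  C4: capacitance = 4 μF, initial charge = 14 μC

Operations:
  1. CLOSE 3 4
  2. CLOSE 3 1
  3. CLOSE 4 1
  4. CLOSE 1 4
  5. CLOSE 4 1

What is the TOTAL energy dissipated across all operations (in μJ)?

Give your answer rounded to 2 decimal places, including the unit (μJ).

Initial: C1(2μF, Q=2μC, V=1.00V), C2(3μF, Q=0μC, V=0.00V), C3(5μF, Q=17μC, V=3.40V), C4(4μF, Q=14μC, V=3.50V)
Op 1: CLOSE 3-4: Q_total=31.00, C_total=9.00, V=3.44; Q3=17.22, Q4=13.78; dissipated=0.011
Op 2: CLOSE 3-1: Q_total=19.22, C_total=7.00, V=2.75; Q3=13.73, Q1=5.49; dissipated=4.268
Op 3: CLOSE 4-1: Q_total=19.27, C_total=6.00, V=3.21; Q4=12.85, Q1=6.42; dissipated=0.325
Op 4: CLOSE 1-4: Q_total=19.27, C_total=6.00, V=3.21; Q1=6.42, Q4=12.85; dissipated=0.000
Op 5: CLOSE 4-1: Q_total=19.27, C_total=6.00, V=3.21; Q4=12.85, Q1=6.42; dissipated=0.000
Total dissipated: 4.604 μJ

Answer: 4.60 μJ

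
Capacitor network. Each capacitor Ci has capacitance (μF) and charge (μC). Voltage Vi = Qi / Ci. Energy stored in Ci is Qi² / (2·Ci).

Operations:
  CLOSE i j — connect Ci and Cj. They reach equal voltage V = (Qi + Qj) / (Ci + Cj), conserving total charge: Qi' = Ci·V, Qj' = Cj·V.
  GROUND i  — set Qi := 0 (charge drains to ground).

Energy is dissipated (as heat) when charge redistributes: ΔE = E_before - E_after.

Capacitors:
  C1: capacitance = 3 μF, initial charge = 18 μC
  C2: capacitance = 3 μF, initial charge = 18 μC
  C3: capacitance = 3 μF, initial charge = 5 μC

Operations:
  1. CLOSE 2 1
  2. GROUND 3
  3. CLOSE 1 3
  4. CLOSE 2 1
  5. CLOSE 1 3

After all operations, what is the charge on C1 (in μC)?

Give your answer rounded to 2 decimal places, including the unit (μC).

Answer: 11.25 μC

Derivation:
Initial: C1(3μF, Q=18μC, V=6.00V), C2(3μF, Q=18μC, V=6.00V), C3(3μF, Q=5μC, V=1.67V)
Op 1: CLOSE 2-1: Q_total=36.00, C_total=6.00, V=6.00; Q2=18.00, Q1=18.00; dissipated=0.000
Op 2: GROUND 3: Q3=0; energy lost=4.167
Op 3: CLOSE 1-3: Q_total=18.00, C_total=6.00, V=3.00; Q1=9.00, Q3=9.00; dissipated=27.000
Op 4: CLOSE 2-1: Q_total=27.00, C_total=6.00, V=4.50; Q2=13.50, Q1=13.50; dissipated=6.750
Op 5: CLOSE 1-3: Q_total=22.50, C_total=6.00, V=3.75; Q1=11.25, Q3=11.25; dissipated=1.688
Final charges: Q1=11.25, Q2=13.50, Q3=11.25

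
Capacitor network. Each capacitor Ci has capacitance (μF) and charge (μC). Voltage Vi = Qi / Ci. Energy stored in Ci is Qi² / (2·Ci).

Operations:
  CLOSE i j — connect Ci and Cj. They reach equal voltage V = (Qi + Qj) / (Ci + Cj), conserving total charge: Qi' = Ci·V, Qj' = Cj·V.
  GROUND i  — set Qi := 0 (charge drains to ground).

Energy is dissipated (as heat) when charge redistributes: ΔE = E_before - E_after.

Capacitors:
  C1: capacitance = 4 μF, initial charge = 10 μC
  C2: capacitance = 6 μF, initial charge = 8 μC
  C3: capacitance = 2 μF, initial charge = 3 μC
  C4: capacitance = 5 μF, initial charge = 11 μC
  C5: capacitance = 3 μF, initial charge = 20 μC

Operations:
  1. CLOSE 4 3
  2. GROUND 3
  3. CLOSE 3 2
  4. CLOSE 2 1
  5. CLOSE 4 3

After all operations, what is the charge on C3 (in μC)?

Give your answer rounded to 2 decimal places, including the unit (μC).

Initial: C1(4μF, Q=10μC, V=2.50V), C2(6μF, Q=8μC, V=1.33V), C3(2μF, Q=3μC, V=1.50V), C4(5μF, Q=11μC, V=2.20V), C5(3μF, Q=20μC, V=6.67V)
Op 1: CLOSE 4-3: Q_total=14.00, C_total=7.00, V=2.00; Q4=10.00, Q3=4.00; dissipated=0.350
Op 2: GROUND 3: Q3=0; energy lost=4.000
Op 3: CLOSE 3-2: Q_total=8.00, C_total=8.00, V=1.00; Q3=2.00, Q2=6.00; dissipated=1.333
Op 4: CLOSE 2-1: Q_total=16.00, C_total=10.00, V=1.60; Q2=9.60, Q1=6.40; dissipated=2.700
Op 5: CLOSE 4-3: Q_total=12.00, C_total=7.00, V=1.71; Q4=8.57, Q3=3.43; dissipated=0.714
Final charges: Q1=6.40, Q2=9.60, Q3=3.43, Q4=8.57, Q5=20.00

Answer: 3.43 μC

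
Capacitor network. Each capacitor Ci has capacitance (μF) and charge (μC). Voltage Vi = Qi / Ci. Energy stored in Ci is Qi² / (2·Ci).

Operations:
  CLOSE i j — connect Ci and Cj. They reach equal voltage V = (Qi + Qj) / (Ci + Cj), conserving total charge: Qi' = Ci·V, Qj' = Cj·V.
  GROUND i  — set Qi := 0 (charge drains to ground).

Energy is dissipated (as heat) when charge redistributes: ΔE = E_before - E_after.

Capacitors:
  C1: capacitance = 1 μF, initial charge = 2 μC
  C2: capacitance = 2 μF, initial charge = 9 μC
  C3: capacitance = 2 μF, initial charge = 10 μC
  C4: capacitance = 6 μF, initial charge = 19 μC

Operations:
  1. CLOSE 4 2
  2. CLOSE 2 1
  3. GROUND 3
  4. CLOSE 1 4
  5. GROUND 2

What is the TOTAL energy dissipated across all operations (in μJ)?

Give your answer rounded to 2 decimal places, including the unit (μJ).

Answer: 36.19 μJ

Derivation:
Initial: C1(1μF, Q=2μC, V=2.00V), C2(2μF, Q=9μC, V=4.50V), C3(2μF, Q=10μC, V=5.00V), C4(6μF, Q=19μC, V=3.17V)
Op 1: CLOSE 4-2: Q_total=28.00, C_total=8.00, V=3.50; Q4=21.00, Q2=7.00; dissipated=1.333
Op 2: CLOSE 2-1: Q_total=9.00, C_total=3.00, V=3.00; Q2=6.00, Q1=3.00; dissipated=0.750
Op 3: GROUND 3: Q3=0; energy lost=25.000
Op 4: CLOSE 1-4: Q_total=24.00, C_total=7.00, V=3.43; Q1=3.43, Q4=20.57; dissipated=0.107
Op 5: GROUND 2: Q2=0; energy lost=9.000
Total dissipated: 36.190 μJ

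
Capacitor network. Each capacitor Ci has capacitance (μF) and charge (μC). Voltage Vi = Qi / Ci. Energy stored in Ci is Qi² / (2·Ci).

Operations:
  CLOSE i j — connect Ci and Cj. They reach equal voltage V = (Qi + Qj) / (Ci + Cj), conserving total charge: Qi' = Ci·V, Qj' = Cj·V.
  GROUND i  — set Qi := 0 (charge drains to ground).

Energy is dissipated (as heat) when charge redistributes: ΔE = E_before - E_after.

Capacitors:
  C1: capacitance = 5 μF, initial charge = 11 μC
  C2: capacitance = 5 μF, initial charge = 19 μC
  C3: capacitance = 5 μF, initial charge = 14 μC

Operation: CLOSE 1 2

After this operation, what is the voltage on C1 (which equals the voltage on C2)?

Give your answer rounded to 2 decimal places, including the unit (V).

Answer: 3.00 V

Derivation:
Initial: C1(5μF, Q=11μC, V=2.20V), C2(5μF, Q=19μC, V=3.80V), C3(5μF, Q=14μC, V=2.80V)
Op 1: CLOSE 1-2: Q_total=30.00, C_total=10.00, V=3.00; Q1=15.00, Q2=15.00; dissipated=3.200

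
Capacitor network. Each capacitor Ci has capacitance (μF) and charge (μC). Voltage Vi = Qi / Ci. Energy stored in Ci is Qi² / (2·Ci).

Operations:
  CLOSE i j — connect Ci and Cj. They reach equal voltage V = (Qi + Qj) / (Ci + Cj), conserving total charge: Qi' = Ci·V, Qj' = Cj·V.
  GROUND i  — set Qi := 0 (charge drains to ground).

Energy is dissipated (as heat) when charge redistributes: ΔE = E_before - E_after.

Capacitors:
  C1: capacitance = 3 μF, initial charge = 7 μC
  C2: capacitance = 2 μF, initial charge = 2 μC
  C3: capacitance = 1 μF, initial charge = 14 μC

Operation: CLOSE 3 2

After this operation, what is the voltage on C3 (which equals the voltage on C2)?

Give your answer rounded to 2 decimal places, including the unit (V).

Initial: C1(3μF, Q=7μC, V=2.33V), C2(2μF, Q=2μC, V=1.00V), C3(1μF, Q=14μC, V=14.00V)
Op 1: CLOSE 3-2: Q_total=16.00, C_total=3.00, V=5.33; Q3=5.33, Q2=10.67; dissipated=56.333

Answer: 5.33 V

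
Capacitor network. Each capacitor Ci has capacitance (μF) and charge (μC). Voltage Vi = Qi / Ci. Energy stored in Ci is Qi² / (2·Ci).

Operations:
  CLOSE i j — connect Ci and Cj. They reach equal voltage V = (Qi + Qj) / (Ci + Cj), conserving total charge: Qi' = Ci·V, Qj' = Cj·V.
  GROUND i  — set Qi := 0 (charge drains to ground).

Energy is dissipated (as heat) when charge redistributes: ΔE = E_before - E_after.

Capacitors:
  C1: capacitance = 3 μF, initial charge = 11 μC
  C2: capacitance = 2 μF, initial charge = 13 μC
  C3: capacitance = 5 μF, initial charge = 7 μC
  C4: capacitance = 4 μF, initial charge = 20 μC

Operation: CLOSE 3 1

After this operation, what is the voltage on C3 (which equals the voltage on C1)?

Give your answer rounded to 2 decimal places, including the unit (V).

Initial: C1(3μF, Q=11μC, V=3.67V), C2(2μF, Q=13μC, V=6.50V), C3(5μF, Q=7μC, V=1.40V), C4(4μF, Q=20μC, V=5.00V)
Op 1: CLOSE 3-1: Q_total=18.00, C_total=8.00, V=2.25; Q3=11.25, Q1=6.75; dissipated=4.817

Answer: 2.25 V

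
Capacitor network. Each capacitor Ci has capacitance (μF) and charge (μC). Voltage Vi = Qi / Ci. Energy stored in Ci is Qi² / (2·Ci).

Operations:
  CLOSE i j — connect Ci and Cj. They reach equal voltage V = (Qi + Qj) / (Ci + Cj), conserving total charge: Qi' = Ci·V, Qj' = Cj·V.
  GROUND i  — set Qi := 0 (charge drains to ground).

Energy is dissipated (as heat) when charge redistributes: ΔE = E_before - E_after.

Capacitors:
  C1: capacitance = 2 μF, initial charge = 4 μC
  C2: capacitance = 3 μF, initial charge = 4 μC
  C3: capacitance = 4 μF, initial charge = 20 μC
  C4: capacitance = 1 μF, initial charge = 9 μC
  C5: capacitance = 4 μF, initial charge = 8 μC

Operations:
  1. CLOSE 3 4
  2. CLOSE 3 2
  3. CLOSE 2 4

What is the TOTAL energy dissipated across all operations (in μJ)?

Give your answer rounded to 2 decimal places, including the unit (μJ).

Initial: C1(2μF, Q=4μC, V=2.00V), C2(3μF, Q=4μC, V=1.33V), C3(4μF, Q=20μC, V=5.00V), C4(1μF, Q=9μC, V=9.00V), C5(4μF, Q=8μC, V=2.00V)
Op 1: CLOSE 3-4: Q_total=29.00, C_total=5.00, V=5.80; Q3=23.20, Q4=5.80; dissipated=6.400
Op 2: CLOSE 3-2: Q_total=27.20, C_total=7.00, V=3.89; Q3=15.54, Q2=11.66; dissipated=17.101
Op 3: CLOSE 2-4: Q_total=17.46, C_total=4.00, V=4.36; Q2=13.09, Q4=4.36; dissipated=1.374
Total dissipated: 24.875 μJ

Answer: 24.88 μJ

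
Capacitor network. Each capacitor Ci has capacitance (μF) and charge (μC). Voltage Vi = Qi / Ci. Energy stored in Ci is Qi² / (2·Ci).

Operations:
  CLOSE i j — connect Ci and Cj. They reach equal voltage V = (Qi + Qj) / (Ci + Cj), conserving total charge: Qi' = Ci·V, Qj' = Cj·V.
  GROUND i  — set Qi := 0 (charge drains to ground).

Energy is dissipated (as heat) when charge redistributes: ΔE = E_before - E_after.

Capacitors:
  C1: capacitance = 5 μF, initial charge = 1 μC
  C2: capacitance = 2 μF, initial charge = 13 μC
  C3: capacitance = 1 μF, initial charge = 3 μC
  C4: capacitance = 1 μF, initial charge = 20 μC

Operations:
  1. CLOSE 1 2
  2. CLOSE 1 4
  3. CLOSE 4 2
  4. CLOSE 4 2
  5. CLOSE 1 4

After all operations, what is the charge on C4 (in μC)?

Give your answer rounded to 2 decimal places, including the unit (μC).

Answer: 4.67 μC

Derivation:
Initial: C1(5μF, Q=1μC, V=0.20V), C2(2μF, Q=13μC, V=6.50V), C3(1μF, Q=3μC, V=3.00V), C4(1μF, Q=20μC, V=20.00V)
Op 1: CLOSE 1-2: Q_total=14.00, C_total=7.00, V=2.00; Q1=10.00, Q2=4.00; dissipated=28.350
Op 2: CLOSE 1-4: Q_total=30.00, C_total=6.00, V=5.00; Q1=25.00, Q4=5.00; dissipated=135.000
Op 3: CLOSE 4-2: Q_total=9.00, C_total=3.00, V=3.00; Q4=3.00, Q2=6.00; dissipated=3.000
Op 4: CLOSE 4-2: Q_total=9.00, C_total=3.00, V=3.00; Q4=3.00, Q2=6.00; dissipated=0.000
Op 5: CLOSE 1-4: Q_total=28.00, C_total=6.00, V=4.67; Q1=23.33, Q4=4.67; dissipated=1.667
Final charges: Q1=23.33, Q2=6.00, Q3=3.00, Q4=4.67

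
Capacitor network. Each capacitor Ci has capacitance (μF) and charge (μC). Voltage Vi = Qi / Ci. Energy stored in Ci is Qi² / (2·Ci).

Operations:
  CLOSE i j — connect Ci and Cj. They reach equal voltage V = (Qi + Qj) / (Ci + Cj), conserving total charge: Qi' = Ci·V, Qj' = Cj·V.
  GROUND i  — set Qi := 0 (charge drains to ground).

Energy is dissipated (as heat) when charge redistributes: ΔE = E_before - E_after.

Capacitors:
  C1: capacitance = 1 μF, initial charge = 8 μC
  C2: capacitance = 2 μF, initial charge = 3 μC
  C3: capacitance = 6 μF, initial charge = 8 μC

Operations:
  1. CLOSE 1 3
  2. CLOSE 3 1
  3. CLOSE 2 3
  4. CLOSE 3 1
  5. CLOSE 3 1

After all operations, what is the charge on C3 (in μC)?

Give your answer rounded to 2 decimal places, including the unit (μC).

Initial: C1(1μF, Q=8μC, V=8.00V), C2(2μF, Q=3μC, V=1.50V), C3(6μF, Q=8μC, V=1.33V)
Op 1: CLOSE 1-3: Q_total=16.00, C_total=7.00, V=2.29; Q1=2.29, Q3=13.71; dissipated=19.048
Op 2: CLOSE 3-1: Q_total=16.00, C_total=7.00, V=2.29; Q3=13.71, Q1=2.29; dissipated=0.000
Op 3: CLOSE 2-3: Q_total=16.71, C_total=8.00, V=2.09; Q2=4.18, Q3=12.54; dissipated=0.463
Op 4: CLOSE 3-1: Q_total=14.82, C_total=7.00, V=2.12; Q3=12.70, Q1=2.12; dissipated=0.017
Op 5: CLOSE 3-1: Q_total=14.82, C_total=7.00, V=2.12; Q3=12.70, Q1=2.12; dissipated=0.000
Final charges: Q1=2.12, Q2=4.18, Q3=12.70

Answer: 12.70 μC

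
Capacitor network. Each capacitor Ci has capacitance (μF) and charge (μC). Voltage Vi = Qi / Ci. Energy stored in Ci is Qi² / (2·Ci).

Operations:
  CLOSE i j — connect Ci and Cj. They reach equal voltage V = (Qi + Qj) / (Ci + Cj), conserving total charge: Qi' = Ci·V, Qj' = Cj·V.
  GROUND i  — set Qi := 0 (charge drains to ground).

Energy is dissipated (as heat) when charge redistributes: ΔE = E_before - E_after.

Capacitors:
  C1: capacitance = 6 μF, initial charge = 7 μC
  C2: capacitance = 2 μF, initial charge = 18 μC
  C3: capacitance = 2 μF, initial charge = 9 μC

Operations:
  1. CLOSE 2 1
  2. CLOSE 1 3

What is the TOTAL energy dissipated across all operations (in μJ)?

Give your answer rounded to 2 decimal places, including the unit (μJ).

Answer: 47.44 μJ

Derivation:
Initial: C1(6μF, Q=7μC, V=1.17V), C2(2μF, Q=18μC, V=9.00V), C3(2μF, Q=9μC, V=4.50V)
Op 1: CLOSE 2-1: Q_total=25.00, C_total=8.00, V=3.12; Q2=6.25, Q1=18.75; dissipated=46.021
Op 2: CLOSE 1-3: Q_total=27.75, C_total=8.00, V=3.47; Q1=20.81, Q3=6.94; dissipated=1.418
Total dissipated: 47.439 μJ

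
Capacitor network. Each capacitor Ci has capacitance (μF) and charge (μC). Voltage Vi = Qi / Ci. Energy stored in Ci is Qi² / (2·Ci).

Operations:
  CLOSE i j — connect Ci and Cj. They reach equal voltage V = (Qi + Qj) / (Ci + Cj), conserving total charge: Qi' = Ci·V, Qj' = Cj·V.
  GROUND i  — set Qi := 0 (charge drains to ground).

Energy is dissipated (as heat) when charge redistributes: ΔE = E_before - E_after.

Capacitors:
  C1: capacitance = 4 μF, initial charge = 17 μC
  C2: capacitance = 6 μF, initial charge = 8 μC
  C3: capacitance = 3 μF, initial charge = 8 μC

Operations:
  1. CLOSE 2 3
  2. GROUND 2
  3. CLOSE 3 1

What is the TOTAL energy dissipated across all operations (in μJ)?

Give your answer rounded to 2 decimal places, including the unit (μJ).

Answer: 16.50 μJ

Derivation:
Initial: C1(4μF, Q=17μC, V=4.25V), C2(6μF, Q=8μC, V=1.33V), C3(3μF, Q=8μC, V=2.67V)
Op 1: CLOSE 2-3: Q_total=16.00, C_total=9.00, V=1.78; Q2=10.67, Q3=5.33; dissipated=1.778
Op 2: GROUND 2: Q2=0; energy lost=9.481
Op 3: CLOSE 3-1: Q_total=22.33, C_total=7.00, V=3.19; Q3=9.57, Q1=12.76; dissipated=5.239
Total dissipated: 16.498 μJ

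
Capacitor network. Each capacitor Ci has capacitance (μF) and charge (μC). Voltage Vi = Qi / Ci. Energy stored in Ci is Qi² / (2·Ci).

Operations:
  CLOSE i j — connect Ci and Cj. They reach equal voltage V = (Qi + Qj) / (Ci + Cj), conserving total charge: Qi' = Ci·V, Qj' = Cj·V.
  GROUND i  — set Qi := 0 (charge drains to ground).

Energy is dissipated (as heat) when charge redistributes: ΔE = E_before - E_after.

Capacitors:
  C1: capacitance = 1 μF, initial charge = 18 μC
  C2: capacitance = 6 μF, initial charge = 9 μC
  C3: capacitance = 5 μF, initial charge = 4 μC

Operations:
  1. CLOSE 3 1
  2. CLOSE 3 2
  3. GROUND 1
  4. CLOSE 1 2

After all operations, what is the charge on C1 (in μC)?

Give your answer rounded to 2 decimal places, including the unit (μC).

Answer: 2.13 μC

Derivation:
Initial: C1(1μF, Q=18μC, V=18.00V), C2(6μF, Q=9μC, V=1.50V), C3(5μF, Q=4μC, V=0.80V)
Op 1: CLOSE 3-1: Q_total=22.00, C_total=6.00, V=3.67; Q3=18.33, Q1=3.67; dissipated=123.267
Op 2: CLOSE 3-2: Q_total=27.33, C_total=11.00, V=2.48; Q3=12.42, Q2=14.91; dissipated=6.402
Op 3: GROUND 1: Q1=0; energy lost=6.722
Op 4: CLOSE 1-2: Q_total=14.91, C_total=7.00, V=2.13; Q1=2.13, Q2=12.78; dissipated=2.646
Final charges: Q1=2.13, Q2=12.78, Q3=12.42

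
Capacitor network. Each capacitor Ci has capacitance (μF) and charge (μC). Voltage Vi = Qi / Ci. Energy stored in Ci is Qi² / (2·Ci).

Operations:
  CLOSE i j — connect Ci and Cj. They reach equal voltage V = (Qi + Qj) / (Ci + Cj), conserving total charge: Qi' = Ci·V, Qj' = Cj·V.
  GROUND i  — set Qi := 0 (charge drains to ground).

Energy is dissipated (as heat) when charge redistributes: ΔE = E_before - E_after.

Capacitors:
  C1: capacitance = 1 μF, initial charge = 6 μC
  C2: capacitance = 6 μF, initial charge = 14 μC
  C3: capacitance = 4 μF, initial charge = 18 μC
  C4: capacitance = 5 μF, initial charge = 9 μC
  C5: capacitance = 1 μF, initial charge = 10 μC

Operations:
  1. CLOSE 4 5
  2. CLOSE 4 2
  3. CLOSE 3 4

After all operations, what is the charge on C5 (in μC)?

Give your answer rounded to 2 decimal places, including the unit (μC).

Answer: 3.17 μC

Derivation:
Initial: C1(1μF, Q=6μC, V=6.00V), C2(6μF, Q=14μC, V=2.33V), C3(4μF, Q=18μC, V=4.50V), C4(5μF, Q=9μC, V=1.80V), C5(1μF, Q=10μC, V=10.00V)
Op 1: CLOSE 4-5: Q_total=19.00, C_total=6.00, V=3.17; Q4=15.83, Q5=3.17; dissipated=28.017
Op 2: CLOSE 4-2: Q_total=29.83, C_total=11.00, V=2.71; Q4=13.56, Q2=16.27; dissipated=0.947
Op 3: CLOSE 3-4: Q_total=31.56, C_total=9.00, V=3.51; Q3=14.03, Q4=17.53; dissipated=3.552
Final charges: Q1=6.00, Q2=16.27, Q3=14.03, Q4=17.53, Q5=3.17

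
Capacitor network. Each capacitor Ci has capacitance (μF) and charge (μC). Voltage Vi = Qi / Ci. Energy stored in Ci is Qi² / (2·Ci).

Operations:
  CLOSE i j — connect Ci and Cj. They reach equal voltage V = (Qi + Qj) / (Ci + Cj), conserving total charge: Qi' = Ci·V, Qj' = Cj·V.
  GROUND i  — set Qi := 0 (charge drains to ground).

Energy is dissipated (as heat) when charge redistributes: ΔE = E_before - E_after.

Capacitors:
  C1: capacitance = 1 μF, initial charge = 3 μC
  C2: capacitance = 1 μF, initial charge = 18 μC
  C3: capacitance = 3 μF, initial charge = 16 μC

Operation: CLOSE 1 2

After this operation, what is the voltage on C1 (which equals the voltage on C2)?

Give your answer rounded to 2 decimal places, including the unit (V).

Initial: C1(1μF, Q=3μC, V=3.00V), C2(1μF, Q=18μC, V=18.00V), C3(3μF, Q=16μC, V=5.33V)
Op 1: CLOSE 1-2: Q_total=21.00, C_total=2.00, V=10.50; Q1=10.50, Q2=10.50; dissipated=56.250

Answer: 10.50 V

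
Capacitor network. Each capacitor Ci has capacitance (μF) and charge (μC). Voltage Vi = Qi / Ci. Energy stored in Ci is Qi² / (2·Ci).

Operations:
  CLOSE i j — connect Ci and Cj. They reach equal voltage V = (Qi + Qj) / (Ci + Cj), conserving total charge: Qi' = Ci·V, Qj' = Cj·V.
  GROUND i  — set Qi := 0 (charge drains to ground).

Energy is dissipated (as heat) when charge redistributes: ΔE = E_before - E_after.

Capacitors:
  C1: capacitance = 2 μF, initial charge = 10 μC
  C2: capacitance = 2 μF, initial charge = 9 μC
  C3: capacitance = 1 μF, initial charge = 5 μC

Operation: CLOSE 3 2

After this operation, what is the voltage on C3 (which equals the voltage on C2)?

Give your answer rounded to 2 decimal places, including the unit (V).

Answer: 4.67 V

Derivation:
Initial: C1(2μF, Q=10μC, V=5.00V), C2(2μF, Q=9μC, V=4.50V), C3(1μF, Q=5μC, V=5.00V)
Op 1: CLOSE 3-2: Q_total=14.00, C_total=3.00, V=4.67; Q3=4.67, Q2=9.33; dissipated=0.083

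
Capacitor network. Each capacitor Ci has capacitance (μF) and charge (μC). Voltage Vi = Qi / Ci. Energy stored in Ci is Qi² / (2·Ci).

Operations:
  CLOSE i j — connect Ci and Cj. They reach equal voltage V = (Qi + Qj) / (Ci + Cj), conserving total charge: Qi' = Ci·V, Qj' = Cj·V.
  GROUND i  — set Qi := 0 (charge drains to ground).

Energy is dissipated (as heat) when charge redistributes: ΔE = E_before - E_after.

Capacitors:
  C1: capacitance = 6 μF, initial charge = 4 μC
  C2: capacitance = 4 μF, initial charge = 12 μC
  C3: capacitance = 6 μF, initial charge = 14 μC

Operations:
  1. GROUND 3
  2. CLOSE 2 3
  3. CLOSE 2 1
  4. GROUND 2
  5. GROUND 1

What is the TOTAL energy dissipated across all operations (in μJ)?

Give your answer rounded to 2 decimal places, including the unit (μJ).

Initial: C1(6μF, Q=4μC, V=0.67V), C2(4μF, Q=12μC, V=3.00V), C3(6μF, Q=14μC, V=2.33V)
Op 1: GROUND 3: Q3=0; energy lost=16.333
Op 2: CLOSE 2-3: Q_total=12.00, C_total=10.00, V=1.20; Q2=4.80, Q3=7.20; dissipated=10.800
Op 3: CLOSE 2-1: Q_total=8.80, C_total=10.00, V=0.88; Q2=3.52, Q1=5.28; dissipated=0.341
Op 4: GROUND 2: Q2=0; energy lost=1.549
Op 5: GROUND 1: Q1=0; energy lost=2.323
Total dissipated: 31.347 μJ

Answer: 31.35 μJ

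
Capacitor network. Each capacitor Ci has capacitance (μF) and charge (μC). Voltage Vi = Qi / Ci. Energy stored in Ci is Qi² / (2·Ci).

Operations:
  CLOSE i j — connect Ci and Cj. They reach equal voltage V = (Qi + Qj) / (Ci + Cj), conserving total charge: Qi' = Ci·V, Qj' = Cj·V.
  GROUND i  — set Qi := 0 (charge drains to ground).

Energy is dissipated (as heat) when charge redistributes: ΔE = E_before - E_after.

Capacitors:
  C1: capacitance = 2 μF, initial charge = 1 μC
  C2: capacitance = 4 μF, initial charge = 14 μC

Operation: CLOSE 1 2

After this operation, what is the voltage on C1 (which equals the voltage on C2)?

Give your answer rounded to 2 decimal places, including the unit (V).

Initial: C1(2μF, Q=1μC, V=0.50V), C2(4μF, Q=14μC, V=3.50V)
Op 1: CLOSE 1-2: Q_total=15.00, C_total=6.00, V=2.50; Q1=5.00, Q2=10.00; dissipated=6.000

Answer: 2.50 V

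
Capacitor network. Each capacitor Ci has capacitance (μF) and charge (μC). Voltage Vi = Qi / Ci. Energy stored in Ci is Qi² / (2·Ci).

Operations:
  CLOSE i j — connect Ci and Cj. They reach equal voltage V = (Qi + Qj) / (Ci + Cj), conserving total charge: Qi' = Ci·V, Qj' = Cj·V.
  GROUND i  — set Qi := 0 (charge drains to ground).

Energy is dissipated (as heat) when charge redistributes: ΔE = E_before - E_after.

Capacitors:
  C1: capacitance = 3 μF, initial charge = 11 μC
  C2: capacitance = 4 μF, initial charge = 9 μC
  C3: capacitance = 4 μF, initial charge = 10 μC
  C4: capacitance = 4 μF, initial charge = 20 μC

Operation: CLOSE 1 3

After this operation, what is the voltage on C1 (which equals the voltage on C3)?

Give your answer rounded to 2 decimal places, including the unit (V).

Answer: 3.00 V

Derivation:
Initial: C1(3μF, Q=11μC, V=3.67V), C2(4μF, Q=9μC, V=2.25V), C3(4μF, Q=10μC, V=2.50V), C4(4μF, Q=20μC, V=5.00V)
Op 1: CLOSE 1-3: Q_total=21.00, C_total=7.00, V=3.00; Q1=9.00, Q3=12.00; dissipated=1.167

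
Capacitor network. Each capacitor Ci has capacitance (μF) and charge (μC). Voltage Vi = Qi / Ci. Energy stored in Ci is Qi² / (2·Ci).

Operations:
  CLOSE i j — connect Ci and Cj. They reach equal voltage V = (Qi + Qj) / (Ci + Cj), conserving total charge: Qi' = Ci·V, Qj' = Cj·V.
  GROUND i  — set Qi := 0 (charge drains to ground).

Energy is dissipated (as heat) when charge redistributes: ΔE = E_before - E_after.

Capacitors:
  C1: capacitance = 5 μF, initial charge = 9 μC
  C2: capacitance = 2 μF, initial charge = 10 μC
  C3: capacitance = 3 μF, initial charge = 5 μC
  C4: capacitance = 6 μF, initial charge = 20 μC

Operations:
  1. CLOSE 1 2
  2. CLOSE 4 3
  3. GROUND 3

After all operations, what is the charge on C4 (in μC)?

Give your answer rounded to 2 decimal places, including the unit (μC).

Answer: 16.67 μC

Derivation:
Initial: C1(5μF, Q=9μC, V=1.80V), C2(2μF, Q=10μC, V=5.00V), C3(3μF, Q=5μC, V=1.67V), C4(6μF, Q=20μC, V=3.33V)
Op 1: CLOSE 1-2: Q_total=19.00, C_total=7.00, V=2.71; Q1=13.57, Q2=5.43; dissipated=7.314
Op 2: CLOSE 4-3: Q_total=25.00, C_total=9.00, V=2.78; Q4=16.67, Q3=8.33; dissipated=2.778
Op 3: GROUND 3: Q3=0; energy lost=11.574
Final charges: Q1=13.57, Q2=5.43, Q3=0.00, Q4=16.67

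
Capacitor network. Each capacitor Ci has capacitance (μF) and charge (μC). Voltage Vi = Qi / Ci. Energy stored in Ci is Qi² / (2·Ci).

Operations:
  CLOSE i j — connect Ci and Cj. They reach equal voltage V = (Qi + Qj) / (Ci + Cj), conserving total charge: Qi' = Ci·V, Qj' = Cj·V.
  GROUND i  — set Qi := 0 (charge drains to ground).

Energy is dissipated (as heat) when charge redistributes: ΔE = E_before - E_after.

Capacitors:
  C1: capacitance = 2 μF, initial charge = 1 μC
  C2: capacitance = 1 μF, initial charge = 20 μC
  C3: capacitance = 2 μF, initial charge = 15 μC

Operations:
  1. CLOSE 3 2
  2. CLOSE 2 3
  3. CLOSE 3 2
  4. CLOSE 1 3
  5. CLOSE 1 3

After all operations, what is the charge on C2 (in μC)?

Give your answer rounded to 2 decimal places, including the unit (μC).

Answer: 11.67 μC

Derivation:
Initial: C1(2μF, Q=1μC, V=0.50V), C2(1μF, Q=20μC, V=20.00V), C3(2μF, Q=15μC, V=7.50V)
Op 1: CLOSE 3-2: Q_total=35.00, C_total=3.00, V=11.67; Q3=23.33, Q2=11.67; dissipated=52.083
Op 2: CLOSE 2-3: Q_total=35.00, C_total=3.00, V=11.67; Q2=11.67, Q3=23.33; dissipated=0.000
Op 3: CLOSE 3-2: Q_total=35.00, C_total=3.00, V=11.67; Q3=23.33, Q2=11.67; dissipated=0.000
Op 4: CLOSE 1-3: Q_total=24.33, C_total=4.00, V=6.08; Q1=12.17, Q3=12.17; dissipated=62.347
Op 5: CLOSE 1-3: Q_total=24.33, C_total=4.00, V=6.08; Q1=12.17, Q3=12.17; dissipated=0.000
Final charges: Q1=12.17, Q2=11.67, Q3=12.17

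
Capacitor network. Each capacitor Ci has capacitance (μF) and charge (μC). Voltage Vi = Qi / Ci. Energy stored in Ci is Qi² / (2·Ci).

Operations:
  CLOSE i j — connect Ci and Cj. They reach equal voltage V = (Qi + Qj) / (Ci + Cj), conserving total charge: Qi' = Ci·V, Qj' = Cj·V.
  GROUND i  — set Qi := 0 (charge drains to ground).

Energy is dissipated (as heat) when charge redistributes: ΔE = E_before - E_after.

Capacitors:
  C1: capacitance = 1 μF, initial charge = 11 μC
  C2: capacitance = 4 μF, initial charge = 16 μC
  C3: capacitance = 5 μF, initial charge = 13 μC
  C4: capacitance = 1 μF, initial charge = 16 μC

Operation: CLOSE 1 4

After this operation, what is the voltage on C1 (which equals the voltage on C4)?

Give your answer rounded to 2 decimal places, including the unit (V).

Initial: C1(1μF, Q=11μC, V=11.00V), C2(4μF, Q=16μC, V=4.00V), C3(5μF, Q=13μC, V=2.60V), C4(1μF, Q=16μC, V=16.00V)
Op 1: CLOSE 1-4: Q_total=27.00, C_total=2.00, V=13.50; Q1=13.50, Q4=13.50; dissipated=6.250

Answer: 13.50 V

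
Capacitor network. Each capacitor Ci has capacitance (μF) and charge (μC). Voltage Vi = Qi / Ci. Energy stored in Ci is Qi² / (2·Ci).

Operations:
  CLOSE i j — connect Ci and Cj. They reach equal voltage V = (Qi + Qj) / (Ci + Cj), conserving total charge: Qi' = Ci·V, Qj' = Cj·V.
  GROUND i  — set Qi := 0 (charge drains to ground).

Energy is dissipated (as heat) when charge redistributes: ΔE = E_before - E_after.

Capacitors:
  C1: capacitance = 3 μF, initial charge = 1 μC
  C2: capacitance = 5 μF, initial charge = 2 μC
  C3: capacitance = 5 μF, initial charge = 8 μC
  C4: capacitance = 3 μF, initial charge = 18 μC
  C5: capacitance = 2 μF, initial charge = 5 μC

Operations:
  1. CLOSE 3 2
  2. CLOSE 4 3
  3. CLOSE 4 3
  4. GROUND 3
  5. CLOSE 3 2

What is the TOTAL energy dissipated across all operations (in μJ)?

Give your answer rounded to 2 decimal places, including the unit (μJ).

Answer: 47.15 μJ

Derivation:
Initial: C1(3μF, Q=1μC, V=0.33V), C2(5μF, Q=2μC, V=0.40V), C3(5μF, Q=8μC, V=1.60V), C4(3μF, Q=18μC, V=6.00V), C5(2μF, Q=5μC, V=2.50V)
Op 1: CLOSE 3-2: Q_total=10.00, C_total=10.00, V=1.00; Q3=5.00, Q2=5.00; dissipated=1.800
Op 2: CLOSE 4-3: Q_total=23.00, C_total=8.00, V=2.88; Q4=8.62, Q3=14.38; dissipated=23.438
Op 3: CLOSE 4-3: Q_total=23.00, C_total=8.00, V=2.88; Q4=8.62, Q3=14.38; dissipated=0.000
Op 4: GROUND 3: Q3=0; energy lost=20.664
Op 5: CLOSE 3-2: Q_total=5.00, C_total=10.00, V=0.50; Q3=2.50, Q2=2.50; dissipated=1.250
Total dissipated: 47.152 μJ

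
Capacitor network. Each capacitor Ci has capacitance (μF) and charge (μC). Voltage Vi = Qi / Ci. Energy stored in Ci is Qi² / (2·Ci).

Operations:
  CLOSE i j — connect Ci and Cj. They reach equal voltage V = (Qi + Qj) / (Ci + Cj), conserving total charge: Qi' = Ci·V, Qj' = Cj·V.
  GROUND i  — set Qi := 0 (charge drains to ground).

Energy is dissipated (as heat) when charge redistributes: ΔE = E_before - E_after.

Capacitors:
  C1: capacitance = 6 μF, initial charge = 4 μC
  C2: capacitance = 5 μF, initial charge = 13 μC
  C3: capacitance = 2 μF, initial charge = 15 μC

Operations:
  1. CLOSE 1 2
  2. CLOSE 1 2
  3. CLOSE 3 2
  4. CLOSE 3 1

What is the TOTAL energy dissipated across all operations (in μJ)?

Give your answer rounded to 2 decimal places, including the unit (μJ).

Answer: 32.59 μJ

Derivation:
Initial: C1(6μF, Q=4μC, V=0.67V), C2(5μF, Q=13μC, V=2.60V), C3(2μF, Q=15μC, V=7.50V)
Op 1: CLOSE 1-2: Q_total=17.00, C_total=11.00, V=1.55; Q1=9.27, Q2=7.73; dissipated=5.097
Op 2: CLOSE 1-2: Q_total=17.00, C_total=11.00, V=1.55; Q1=9.27, Q2=7.73; dissipated=0.000
Op 3: CLOSE 3-2: Q_total=22.73, C_total=7.00, V=3.25; Q3=6.49, Q2=16.23; dissipated=25.326
Op 4: CLOSE 3-1: Q_total=15.77, C_total=8.00, V=1.97; Q3=3.94, Q1=11.82; dissipated=2.171
Total dissipated: 32.594 μJ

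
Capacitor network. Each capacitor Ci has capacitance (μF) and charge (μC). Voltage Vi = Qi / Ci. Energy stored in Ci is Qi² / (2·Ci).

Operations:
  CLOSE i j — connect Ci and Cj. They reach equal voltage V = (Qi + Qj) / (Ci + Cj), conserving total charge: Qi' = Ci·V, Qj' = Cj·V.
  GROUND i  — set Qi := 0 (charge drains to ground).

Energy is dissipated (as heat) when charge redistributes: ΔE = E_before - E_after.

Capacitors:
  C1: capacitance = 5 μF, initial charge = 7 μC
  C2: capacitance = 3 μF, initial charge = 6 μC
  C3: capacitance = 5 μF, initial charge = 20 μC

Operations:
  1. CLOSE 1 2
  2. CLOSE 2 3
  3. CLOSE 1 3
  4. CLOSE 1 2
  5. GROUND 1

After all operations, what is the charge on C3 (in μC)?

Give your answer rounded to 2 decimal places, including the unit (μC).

Answer: 11.84 μC

Derivation:
Initial: C1(5μF, Q=7μC, V=1.40V), C2(3μF, Q=6μC, V=2.00V), C3(5μF, Q=20μC, V=4.00V)
Op 1: CLOSE 1-2: Q_total=13.00, C_total=8.00, V=1.62; Q1=8.12, Q2=4.88; dissipated=0.338
Op 2: CLOSE 2-3: Q_total=24.88, C_total=8.00, V=3.11; Q2=9.33, Q3=15.55; dissipated=5.288
Op 3: CLOSE 1-3: Q_total=23.67, C_total=10.00, V=2.37; Q1=11.84, Q3=11.84; dissipated=2.754
Op 4: CLOSE 1-2: Q_total=21.16, C_total=8.00, V=2.65; Q1=13.23, Q2=7.94; dissipated=0.516
Op 5: GROUND 1: Q1=0; energy lost=17.497
Final charges: Q1=0.00, Q2=7.94, Q3=11.84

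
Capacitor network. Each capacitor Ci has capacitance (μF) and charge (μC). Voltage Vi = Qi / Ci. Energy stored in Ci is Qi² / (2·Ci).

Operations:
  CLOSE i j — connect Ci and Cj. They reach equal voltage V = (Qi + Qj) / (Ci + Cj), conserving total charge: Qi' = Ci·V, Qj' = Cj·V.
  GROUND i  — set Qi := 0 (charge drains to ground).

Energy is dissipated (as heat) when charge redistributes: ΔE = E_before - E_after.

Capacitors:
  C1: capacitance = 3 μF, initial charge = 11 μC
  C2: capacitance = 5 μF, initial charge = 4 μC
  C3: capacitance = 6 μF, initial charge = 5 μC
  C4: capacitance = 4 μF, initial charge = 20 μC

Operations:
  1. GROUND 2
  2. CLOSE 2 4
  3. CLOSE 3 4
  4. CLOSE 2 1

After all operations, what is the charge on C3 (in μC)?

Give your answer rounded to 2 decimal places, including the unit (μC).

Answer: 8.33 μC

Derivation:
Initial: C1(3μF, Q=11μC, V=3.67V), C2(5μF, Q=4μC, V=0.80V), C3(6μF, Q=5μC, V=0.83V), C4(4μF, Q=20μC, V=5.00V)
Op 1: GROUND 2: Q2=0; energy lost=1.600
Op 2: CLOSE 2-4: Q_total=20.00, C_total=9.00, V=2.22; Q2=11.11, Q4=8.89; dissipated=27.778
Op 3: CLOSE 3-4: Q_total=13.89, C_total=10.00, V=1.39; Q3=8.33, Q4=5.56; dissipated=2.315
Op 4: CLOSE 2-1: Q_total=22.11, C_total=8.00, V=2.76; Q2=13.82, Q1=8.29; dissipated=1.956
Final charges: Q1=8.29, Q2=13.82, Q3=8.33, Q4=5.56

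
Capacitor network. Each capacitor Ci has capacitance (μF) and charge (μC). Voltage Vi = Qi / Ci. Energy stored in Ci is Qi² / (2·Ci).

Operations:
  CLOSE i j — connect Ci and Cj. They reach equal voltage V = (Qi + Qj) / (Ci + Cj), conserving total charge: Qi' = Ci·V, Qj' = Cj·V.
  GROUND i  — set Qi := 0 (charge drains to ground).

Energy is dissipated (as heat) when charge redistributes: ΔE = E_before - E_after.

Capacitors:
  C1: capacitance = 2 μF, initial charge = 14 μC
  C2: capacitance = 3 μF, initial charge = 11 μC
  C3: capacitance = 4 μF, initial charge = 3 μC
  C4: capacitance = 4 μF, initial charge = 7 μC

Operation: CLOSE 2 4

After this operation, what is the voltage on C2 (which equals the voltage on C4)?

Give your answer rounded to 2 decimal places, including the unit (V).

Initial: C1(2μF, Q=14μC, V=7.00V), C2(3μF, Q=11μC, V=3.67V), C3(4μF, Q=3μC, V=0.75V), C4(4μF, Q=7μC, V=1.75V)
Op 1: CLOSE 2-4: Q_total=18.00, C_total=7.00, V=2.57; Q2=7.71, Q4=10.29; dissipated=3.149

Answer: 2.57 V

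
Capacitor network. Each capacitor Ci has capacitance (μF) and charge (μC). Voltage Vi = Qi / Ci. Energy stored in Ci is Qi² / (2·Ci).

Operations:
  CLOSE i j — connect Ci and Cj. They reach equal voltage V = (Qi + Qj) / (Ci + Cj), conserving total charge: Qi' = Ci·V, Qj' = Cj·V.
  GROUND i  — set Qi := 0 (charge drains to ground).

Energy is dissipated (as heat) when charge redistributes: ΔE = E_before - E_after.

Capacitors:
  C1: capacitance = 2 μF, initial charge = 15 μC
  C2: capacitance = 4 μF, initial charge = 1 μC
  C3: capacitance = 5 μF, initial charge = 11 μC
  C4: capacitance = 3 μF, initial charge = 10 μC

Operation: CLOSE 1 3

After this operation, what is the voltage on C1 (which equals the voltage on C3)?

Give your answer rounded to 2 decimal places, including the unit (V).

Initial: C1(2μF, Q=15μC, V=7.50V), C2(4μF, Q=1μC, V=0.25V), C3(5μF, Q=11μC, V=2.20V), C4(3μF, Q=10μC, V=3.33V)
Op 1: CLOSE 1-3: Q_total=26.00, C_total=7.00, V=3.71; Q1=7.43, Q3=18.57; dissipated=20.064

Answer: 3.71 V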